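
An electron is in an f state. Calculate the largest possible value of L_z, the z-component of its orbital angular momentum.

An f state has l = 3.
L_z = m_l ℏ with m_l ∈ {−3, …, 3}; the maximum is m_l = 3.

L_z,max = 3ℏ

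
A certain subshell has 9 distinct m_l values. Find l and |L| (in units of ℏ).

9 = 2l + 1, so l = (9−1)/2 = 4.
|L| = ℏ√(l(l+1)) = ℏ√(4·5) = 2√5 ℏ.

l = 4, |L| = 2√5 ℏ ≈ 4.472ℏ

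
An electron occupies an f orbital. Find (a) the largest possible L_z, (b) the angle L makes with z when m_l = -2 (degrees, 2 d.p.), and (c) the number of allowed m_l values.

L_z,max = 3ℏ; θ(m_l=-2) ≈ 125.26°; 7 values

For an f orbital, l = 3.
L_z,max = lℏ = 3ℏ.
For m_l = -2: cos θ = -2/√12, θ ≈ 125.26°.
There are 2l+1 = 7 values of m_l.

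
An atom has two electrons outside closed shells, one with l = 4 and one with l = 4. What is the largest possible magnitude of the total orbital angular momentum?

|L_tot|_max = 6√2 ℏ ≈ 8.485ℏ

The total orbital quantum number L ranges from |l₁ − l₂| to l₁ + l₂ in integer steps.
So L can be 0, 1, 2, 3, 4, 5, 6, 7, 8.
The largest magnitude corresponds to L = 8: |L_tot| = ℏ√(8·9) = 6√2 ℏ.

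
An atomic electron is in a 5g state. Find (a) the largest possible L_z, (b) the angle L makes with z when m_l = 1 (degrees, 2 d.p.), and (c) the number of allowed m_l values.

5g means n = 5, l = 4.
L_z,max = lℏ = 4ℏ.
For m_l = 1: cos θ = 1/√20, θ ≈ 77.08°.
There are 2l+1 = 9 values of m_l.

L_z,max = 4ℏ; θ(m_l=1) ≈ 77.08°; 9 values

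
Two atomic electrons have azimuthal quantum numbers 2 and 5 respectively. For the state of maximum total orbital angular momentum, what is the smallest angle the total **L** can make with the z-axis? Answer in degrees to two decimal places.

The total orbital quantum number L ranges from |l₁ − l₂| to l₁ + l₂ in integer steps.
L ∈ {3, 4, 5, 6, 7}.
The maximum is L = 7, with |L_tot| = ℏ√(7·8) = 2√14 ℏ.
The minimum angle with z is arccos(7/√56) ≈ 20.70°.

θ_min ≈ 20.70°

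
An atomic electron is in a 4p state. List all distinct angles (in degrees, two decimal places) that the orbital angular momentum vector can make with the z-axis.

4p means n = 4, l = 1.
|L|² = l(l+1)ℏ² = 2ℏ², so |L| = √2 ℏ.
cos θ = m_l/√2 for each m_l ∈ {-1, 0, 1}.

θ ∈ {45.00°, 90.00°, 135.00°}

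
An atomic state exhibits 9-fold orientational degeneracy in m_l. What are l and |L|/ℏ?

l = 4, |L| = 2√5 ℏ ≈ 4.472ℏ

2l + 1 = 9 ⇒ l = 4.
|L| = ℏ√(l(l+1)) = ℏ√(4·5) = 2√5 ℏ.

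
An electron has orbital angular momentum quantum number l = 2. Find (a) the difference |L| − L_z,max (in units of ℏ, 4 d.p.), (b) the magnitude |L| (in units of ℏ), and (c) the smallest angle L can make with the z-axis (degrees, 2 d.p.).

|L| − L_z,max = (√6 − 2)ℏ ≈ 0.4495ℏ.
|L| = ℏ√(2·3) = √6 ℏ ≈ 2.449ℏ.
cos θ_min = 2/√6, so θ_min ≈ 35.26°.

|L|−L_z,max ≈ 0.4495ℏ; |L| = √6 ℏ ≈ 2.449ℏ; θ_min ≈ 35.26°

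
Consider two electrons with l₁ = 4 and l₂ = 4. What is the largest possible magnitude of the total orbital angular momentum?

|L_tot|_max = 6√2 ℏ ≈ 8.485ℏ

Angular momentum addition gives L = |l₁ − l₂|, …, l₁ + l₂.
L ∈ {0, 1, 2, 3, 4, 5, 6, 7, 8}.
The largest magnitude corresponds to L = 8: |L_tot| = ℏ√(8·9) = 6√2 ℏ.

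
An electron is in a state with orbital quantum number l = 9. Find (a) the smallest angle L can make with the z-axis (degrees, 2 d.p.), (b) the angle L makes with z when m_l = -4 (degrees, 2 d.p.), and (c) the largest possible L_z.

θ_min ≈ 18.43°; θ(m_l=-4) ≈ 114.94°; L_z,max = 9ℏ

cos θ_min = 9/√90, so θ_min ≈ 18.43°.
For m_l = -4: cos θ = -4/√90, θ ≈ 114.94°.
L_z,max = lℏ = 9ℏ.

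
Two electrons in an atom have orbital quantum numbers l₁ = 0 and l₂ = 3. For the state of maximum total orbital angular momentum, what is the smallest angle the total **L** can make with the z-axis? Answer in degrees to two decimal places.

L runs from |0 − 3| = 3 to 0 + 3 = 3.
Allowed values: L = 3.
The maximum is L = 3, with |L_tot| = ℏ√(3·4) = 2√3 ℏ.
The minimum angle with z is arccos(3/√12) ≈ 30.00°.

θ_min ≈ 30.00°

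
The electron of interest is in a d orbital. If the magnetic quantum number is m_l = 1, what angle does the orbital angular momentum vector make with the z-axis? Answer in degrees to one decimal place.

The letter d corresponds to l = 2.
|L| = ℏ√(l(l+1)) = √6 ℏ.
L_z = m_l ℏ = 1ℏ.
cos θ = L_z/|L| = 1/√6, so θ ≈ 65.9°.

θ ≈ 65.9°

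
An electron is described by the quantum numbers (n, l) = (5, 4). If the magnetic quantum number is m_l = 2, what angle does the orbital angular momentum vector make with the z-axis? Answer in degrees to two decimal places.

|L|² = l(l+1)ℏ² = 20ℏ², so |L| = 2√5 ℏ.
L_z = m_l ℏ = 2ℏ.
cos θ = L_z/|L| = 2/√20, so θ ≈ 63.43°.

θ ≈ 63.43°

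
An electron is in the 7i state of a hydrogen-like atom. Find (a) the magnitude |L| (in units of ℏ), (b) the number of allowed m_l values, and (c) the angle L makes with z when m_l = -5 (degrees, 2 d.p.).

|L| = √42 ℏ ≈ 6.481ℏ; 13 values; θ(m_l=-5) ≈ 140.49°

The 7i subshell has l = 6.
|L| = ℏ√(6·7) = √42 ℏ ≈ 6.481ℏ.
There are 2l+1 = 13 values of m_l.
For m_l = -5: cos θ = -5/√42, θ ≈ 140.49°.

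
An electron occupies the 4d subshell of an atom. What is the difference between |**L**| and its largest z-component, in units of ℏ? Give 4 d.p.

The 4d subshell has l = 2.
|L| = √6 ℏ ≈ 2.4495ℏ, while L_z,max = lℏ = 2ℏ.
The difference is (√6 − 2)ℏ ≈ 0.4495ℏ.

|L| − L_z,max ≈ 0.4495ℏ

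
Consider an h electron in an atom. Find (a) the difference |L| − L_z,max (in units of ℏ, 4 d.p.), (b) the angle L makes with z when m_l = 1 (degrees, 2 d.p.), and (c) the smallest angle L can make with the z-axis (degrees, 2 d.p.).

The letter h corresponds to l = 5.
|L| − L_z,max = (√30 − 5)ℏ ≈ 0.4772ℏ.
For m_l = 1: cos θ = 1/√30, θ ≈ 79.48°.
cos θ_min = 5/√30, so θ_min ≈ 24.09°.

|L|−L_z,max ≈ 0.4772ℏ; θ(m_l=1) ≈ 79.48°; θ_min ≈ 24.09°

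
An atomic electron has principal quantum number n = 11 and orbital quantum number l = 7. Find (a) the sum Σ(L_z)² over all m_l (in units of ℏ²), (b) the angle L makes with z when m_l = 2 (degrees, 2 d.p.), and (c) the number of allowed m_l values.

Σ(L_z)² = 280 ℏ²; θ(m_l=2) ≈ 74.50°; 15 values

Σ m_l² = 280, so Σ(L_z)² = 280 ℏ².
For m_l = 2: cos θ = 2/√56, θ ≈ 74.50°.
There are 2l+1 = 15 values of m_l.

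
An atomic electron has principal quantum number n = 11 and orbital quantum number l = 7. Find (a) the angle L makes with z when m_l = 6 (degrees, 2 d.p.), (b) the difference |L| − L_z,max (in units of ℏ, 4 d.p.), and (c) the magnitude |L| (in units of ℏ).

θ(m_l=6) ≈ 36.70°; |L|−L_z,max ≈ 0.4833ℏ; |L| = 2√14 ℏ ≈ 7.483ℏ

For m_l = 6: cos θ = 6/√56, θ ≈ 36.70°.
|L| − L_z,max = (2√14 − 7)ℏ ≈ 0.4833ℏ.
|L| = ℏ√(7·8) = 2√14 ℏ ≈ 7.483ℏ.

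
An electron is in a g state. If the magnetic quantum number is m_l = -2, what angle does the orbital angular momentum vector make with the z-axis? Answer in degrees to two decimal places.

θ ≈ 116.57°

The letter g corresponds to l = 4.
|L| = √(l(l+1)) ℏ = 2√5 ℏ.
L_z = m_l ℏ = −2ℏ.
cos θ = L_z/|L| = -2/√20, so θ ≈ 116.57°.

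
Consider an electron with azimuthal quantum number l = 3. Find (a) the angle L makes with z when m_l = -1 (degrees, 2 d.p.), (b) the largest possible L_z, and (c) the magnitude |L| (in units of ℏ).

For m_l = -1: cos θ = -1/√12, θ ≈ 106.78°.
L_z,max = lℏ = 3ℏ.
|L| = ℏ√(3·4) = 2√3 ℏ ≈ 3.464ℏ.

θ(m_l=-1) ≈ 106.78°; L_z,max = 3ℏ; |L| = 2√3 ℏ ≈ 3.464ℏ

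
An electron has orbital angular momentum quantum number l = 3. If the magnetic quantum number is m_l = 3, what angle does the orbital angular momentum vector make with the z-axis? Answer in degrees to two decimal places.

θ ≈ 30.00°

|L| = ℏ√(l(l+1)) = 2√3 ℏ.
L_z = m_l ℏ = 3ℏ.
cos θ = L_z/|L| = 3/√12, so θ ≈ 30.00°.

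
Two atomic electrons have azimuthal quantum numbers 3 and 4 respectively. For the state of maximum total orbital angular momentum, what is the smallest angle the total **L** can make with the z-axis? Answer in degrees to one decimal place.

The total orbital quantum number L ranges from |l₁ − l₂| to l₁ + l₂ in integer steps.
So L can be 1, 2, 3, 4, 5, 6, 7.
The maximum is L = 7, with |L_tot| = ℏ√(7·8) = 2√14 ℏ.
The minimum angle with z is arccos(7/√56) ≈ 20.7°.

θ_min ≈ 20.7°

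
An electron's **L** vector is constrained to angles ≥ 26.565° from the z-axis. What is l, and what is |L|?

l = 4, |L| = 2√5 ℏ ≈ 4.472ℏ

cos θ_min = l/√(l(l+1)) = √(l/(l+1)), so l/(l+1) = cos²(26.565°) = 0.8000.
l = cos²θ/sin²θ ≈ 4.
Then |L| = ℏ√(4·5) = 2√5 ℏ.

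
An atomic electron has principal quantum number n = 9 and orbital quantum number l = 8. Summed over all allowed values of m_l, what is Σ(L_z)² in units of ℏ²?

Σ(L_z)² = 408 ℏ²

m_l runs from −8 to 8, i.e. {-8, -7, -6, -5, -4, -3, -2, -1, 0, 1, 2, 3, 4, 5, 6, 7, 8}.
Summing m² from −8 to 8: Σ m_l² = 408.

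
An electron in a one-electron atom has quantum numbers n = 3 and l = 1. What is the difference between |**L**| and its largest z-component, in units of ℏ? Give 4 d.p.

|L| = √2 ℏ ≈ 1.4142ℏ, while L_z,max = lℏ = 1ℏ.
The difference is (√2 − 1)ℏ ≈ 0.4142ℏ.

|L| − L_z,max ≈ 0.4142ℏ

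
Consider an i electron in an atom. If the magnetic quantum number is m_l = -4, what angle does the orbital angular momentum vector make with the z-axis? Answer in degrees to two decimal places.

θ ≈ 128.11°

An i state has l = 6.
|L|² = l(l+1)ℏ² = 42ℏ², so |L| = √42 ℏ.
L_z = m_l ℏ = −4ℏ.
cos θ = L_z/|L| = -4/√42, so θ ≈ 128.11°.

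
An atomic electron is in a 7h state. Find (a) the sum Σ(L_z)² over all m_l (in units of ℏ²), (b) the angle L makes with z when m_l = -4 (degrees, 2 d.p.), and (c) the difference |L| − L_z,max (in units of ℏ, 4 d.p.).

Σ(L_z)² = 110 ℏ²; θ(m_l=-4) ≈ 136.91°; |L|−L_z,max ≈ 0.4772ℏ

For 7h, l = 5.
Σ m_l² = 110, so Σ(L_z)² = 110 ℏ².
For m_l = -4: cos θ = -4/√30, θ ≈ 136.91°.
|L| − L_z,max = (√30 − 5)ℏ ≈ 0.4772ℏ.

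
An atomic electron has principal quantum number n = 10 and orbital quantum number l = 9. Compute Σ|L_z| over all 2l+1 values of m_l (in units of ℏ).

Σ|L_z| = 90 ℏ

The allowed m_l values are -9, -8, -7, -6, -5, -4, -3, -2, -1, 0, 1, 2, 3, 4, 5, 6, 7, 8, 9.
Σ|m_l| = l(l+1) = 90.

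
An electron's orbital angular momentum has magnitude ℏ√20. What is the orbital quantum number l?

(|L|/ℏ)² = l(l+1) = 20.
Solving: l = 4.

l = 4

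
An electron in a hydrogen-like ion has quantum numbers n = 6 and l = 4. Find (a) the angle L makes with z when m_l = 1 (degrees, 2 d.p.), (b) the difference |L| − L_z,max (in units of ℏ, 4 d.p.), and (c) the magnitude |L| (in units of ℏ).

θ(m_l=1) ≈ 77.08°; |L|−L_z,max ≈ 0.4721ℏ; |L| = 2√5 ℏ ≈ 4.472ℏ

For m_l = 1: cos θ = 1/√20, θ ≈ 77.08°.
|L| − L_z,max = (2√5 − 4)ℏ ≈ 0.4721ℏ.
|L| = ℏ√(4·5) = 2√5 ℏ ≈ 4.472ℏ.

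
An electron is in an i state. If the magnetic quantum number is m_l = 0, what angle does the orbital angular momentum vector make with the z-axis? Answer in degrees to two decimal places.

For an i orbital, l = 6.
|L|² = l(l+1)ℏ² = 42ℏ², so |L| = √42 ℏ.
L_z = m_l ℏ = 0ℏ.
cos θ = L_z/|L| = 0/√42, so θ ≈ 90.00°.

θ ≈ 90.00°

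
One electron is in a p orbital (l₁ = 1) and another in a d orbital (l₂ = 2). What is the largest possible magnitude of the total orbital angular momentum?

Angular momentum addition gives L = |l₁ − l₂|, …, l₁ + l₂.
Allowed values: L = 1, 2, 3.
The largest magnitude corresponds to L = 3: |L_tot| = ℏ√(3·4) = 2√3 ℏ.

|L_tot|_max = 2√3 ℏ ≈ 3.464ℏ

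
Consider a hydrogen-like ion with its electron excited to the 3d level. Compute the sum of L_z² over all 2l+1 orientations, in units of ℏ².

The 3d level has l = 2.
m_l runs from −2 to 2, i.e. {-2, -1, 0, 1, 2}.
Σ m_l² = 2·(1 + 4) = 10.

Σ(L_z)² = 10 ℏ²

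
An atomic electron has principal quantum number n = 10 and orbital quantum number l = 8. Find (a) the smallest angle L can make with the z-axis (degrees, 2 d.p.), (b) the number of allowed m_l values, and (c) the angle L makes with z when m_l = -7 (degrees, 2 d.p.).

cos θ_min = 8/√72, so θ_min ≈ 19.47°.
There are 2l+1 = 17 values of m_l.
For m_l = -7: cos θ = -7/√72, θ ≈ 145.58°.

θ_min ≈ 19.47°; 17 values; θ(m_l=-7) ≈ 145.58°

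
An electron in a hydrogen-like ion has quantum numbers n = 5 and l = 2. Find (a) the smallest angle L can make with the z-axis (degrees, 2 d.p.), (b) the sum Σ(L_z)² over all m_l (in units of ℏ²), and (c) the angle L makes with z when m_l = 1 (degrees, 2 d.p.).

θ_min ≈ 35.26°; Σ(L_z)² = 10 ℏ²; θ(m_l=1) ≈ 65.91°

cos θ_min = 2/√6, so θ_min ≈ 35.26°.
Σ m_l² = 10, so Σ(L_z)² = 10 ℏ².
For m_l = 1: cos θ = 1/√6, θ ≈ 65.91°.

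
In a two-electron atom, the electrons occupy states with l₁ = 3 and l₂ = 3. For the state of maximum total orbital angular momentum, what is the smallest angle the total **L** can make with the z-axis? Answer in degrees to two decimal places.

θ_min ≈ 22.21°

Angular momentum addition gives L = |l₁ − l₂|, …, l₁ + l₂.
So L can be 0, 1, 2, 3, 4, 5, 6.
The maximum is L = 6, with |L_tot| = ℏ√(6·7) = √42 ℏ.
The minimum angle with z is arccos(6/√42) ≈ 22.21°.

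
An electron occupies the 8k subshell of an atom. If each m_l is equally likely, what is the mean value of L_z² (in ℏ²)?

⟨L_z²⟩ = 18.67 ℏ²

The 8k subshell has l = 7.
m_l ∈ {-7, -6, -5, -4, -3, -2, -1, 0, 1, 2, 3, 4, 5, 6, 7}.
⟨L_z²⟩ = ℏ²·l(l+1)/3 = 18.67ℏ².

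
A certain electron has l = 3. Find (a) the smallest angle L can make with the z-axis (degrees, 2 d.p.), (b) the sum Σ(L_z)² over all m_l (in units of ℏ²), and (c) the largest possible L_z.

θ_min ≈ 30.00°; Σ(L_z)² = 28 ℏ²; L_z,max = 3ℏ

cos θ_min = 3/√12, so θ_min ≈ 30.00°.
Σ m_l² = 28, so Σ(L_z)² = 28 ℏ².
L_z,max = lℏ = 3ℏ.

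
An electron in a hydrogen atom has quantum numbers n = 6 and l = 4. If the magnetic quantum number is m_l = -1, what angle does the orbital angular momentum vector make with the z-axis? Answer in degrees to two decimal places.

θ ≈ 102.92°

|L| = ℏ√(l(l+1)) = 2√5 ℏ.
L_z = m_l ℏ = −1ℏ.
cos θ = L_z/|L| = -1/√20, so θ ≈ 102.92°.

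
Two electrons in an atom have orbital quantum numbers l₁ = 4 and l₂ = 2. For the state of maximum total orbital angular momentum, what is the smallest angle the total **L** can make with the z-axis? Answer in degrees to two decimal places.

θ_min ≈ 22.21°

Angular momentum addition gives L = |l₁ − l₂|, …, l₁ + l₂.
Allowed values: L = 2, 3, 4, 5, 6.
The maximum is L = 6, with |L_tot| = ℏ√(6·7) = √42 ℏ.
The minimum angle with z is arccos(6/√42) ≈ 22.21°.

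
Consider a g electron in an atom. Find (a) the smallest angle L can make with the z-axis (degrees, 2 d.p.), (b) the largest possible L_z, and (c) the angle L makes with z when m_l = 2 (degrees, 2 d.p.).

A g state has l = 4.
cos θ_min = 4/√20, so θ_min ≈ 26.57°.
L_z,max = lℏ = 4ℏ.
For m_l = 2: cos θ = 2/√20, θ ≈ 63.43°.

θ_min ≈ 26.57°; L_z,max = 4ℏ; θ(m_l=2) ≈ 63.43°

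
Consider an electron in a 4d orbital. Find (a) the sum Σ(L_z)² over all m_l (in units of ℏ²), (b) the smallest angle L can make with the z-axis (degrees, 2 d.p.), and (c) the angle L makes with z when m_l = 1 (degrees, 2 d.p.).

Σ(L_z)² = 10 ℏ²; θ_min ≈ 35.26°; θ(m_l=1) ≈ 65.91°

4d means n = 4, l = 2.
Σ m_l² = 10, so Σ(L_z)² = 10 ℏ².
cos θ_min = 2/√6, so θ_min ≈ 35.26°.
For m_l = 1: cos θ = 1/√6, θ ≈ 65.91°.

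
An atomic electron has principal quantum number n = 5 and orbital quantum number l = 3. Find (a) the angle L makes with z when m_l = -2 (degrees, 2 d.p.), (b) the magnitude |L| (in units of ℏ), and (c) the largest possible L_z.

For m_l = -2: cos θ = -2/√12, θ ≈ 125.26°.
|L| = ℏ√(3·4) = 2√3 ℏ ≈ 3.464ℏ.
L_z,max = lℏ = 3ℏ.

θ(m_l=-2) ≈ 125.26°; |L| = 2√3 ℏ ≈ 3.464ℏ; L_z,max = 3ℏ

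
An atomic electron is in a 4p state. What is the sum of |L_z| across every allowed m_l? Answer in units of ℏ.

For 4p, l = 1.
m_l runs from −1 to 1, i.e. {-1, 0, 1}.
Σ|m_l| = l(l+1) = 2.

Σ|L_z| = 2 ℏ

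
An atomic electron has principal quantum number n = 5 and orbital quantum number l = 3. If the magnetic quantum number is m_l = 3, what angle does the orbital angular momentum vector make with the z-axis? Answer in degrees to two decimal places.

|L| = ℏ√(l(l+1)) = 2√3 ℏ.
L_z = m_l ℏ = 3ℏ.
cos θ = L_z/|L| = 3/√12, so θ ≈ 30.00°.

θ ≈ 30.00°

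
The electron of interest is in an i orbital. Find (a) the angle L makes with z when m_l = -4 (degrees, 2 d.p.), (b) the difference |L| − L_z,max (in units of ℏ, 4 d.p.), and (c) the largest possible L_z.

θ(m_l=-4) ≈ 128.11°; |L|−L_z,max ≈ 0.4807ℏ; L_z,max = 6ℏ

For an i orbital, l = 6.
For m_l = -4: cos θ = -4/√42, θ ≈ 128.11°.
|L| − L_z,max = (√42 − 6)ℏ ≈ 0.4807ℏ.
L_z,max = lℏ = 6ℏ.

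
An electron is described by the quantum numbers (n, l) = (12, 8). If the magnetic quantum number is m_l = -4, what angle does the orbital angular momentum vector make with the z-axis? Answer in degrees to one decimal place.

|L|² = l(l+1)ℏ² = 72ℏ², so |L| = 6√2 ℏ.
L_z = m_l ℏ = −4ℏ.
cos θ = L_z/|L| = -4/√72, so θ ≈ 118.1°.

θ ≈ 118.1°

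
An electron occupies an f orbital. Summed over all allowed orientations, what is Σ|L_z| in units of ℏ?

For an f orbital, l = 3.
m_l runs from −3 to 3, i.e. {-3, -2, -1, 0, 1, 2, 3}.
Σ|m_l| = 2(1+2+…+3) = 12.

Σ|L_z| = 12 ℏ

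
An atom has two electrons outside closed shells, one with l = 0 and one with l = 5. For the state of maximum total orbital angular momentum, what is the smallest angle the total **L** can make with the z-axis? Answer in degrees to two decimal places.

By the triangle rule, |l₁ − l₂| ≤ L ≤ l₁ + l₂.
Allowed values: L = 5.
The maximum is L = 5, with |L_tot| = ℏ√(5·6) = √30 ℏ.
The minimum angle with z is arccos(5/√30) ≈ 24.09°.

θ_min ≈ 24.09°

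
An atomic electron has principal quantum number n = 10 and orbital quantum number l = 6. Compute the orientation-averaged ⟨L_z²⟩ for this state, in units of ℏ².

⟨L_z²⟩ = 14 ℏ²

m_l runs from −6 to 6, i.e. {-6, -5, -4, -3, -2, -1, 0, 1, 2, 3, 4, 5, 6}.
⟨L_z²⟩ = ℏ²·l(l+1)/3 = 14ℏ².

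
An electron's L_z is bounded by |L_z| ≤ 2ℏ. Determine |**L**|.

L_z,max = lℏ, so l = 2.
|L| = ℏ√(l(l+1)) = √6 ℏ.

|L| = √6 ℏ ≈ 2.449ℏ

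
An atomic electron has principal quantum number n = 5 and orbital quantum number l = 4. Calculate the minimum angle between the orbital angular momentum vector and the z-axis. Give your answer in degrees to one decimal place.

θ_min ≈ 26.6°

|L| = ℏ√(l(l+1)) = 2√5 ℏ.
The smallest angle corresponds to the largest L_z, i.e. m_l = l = 4, giving L_z = 4ℏ.
cos θ_min = 4/√20, so θ_min ≈ 26.6°.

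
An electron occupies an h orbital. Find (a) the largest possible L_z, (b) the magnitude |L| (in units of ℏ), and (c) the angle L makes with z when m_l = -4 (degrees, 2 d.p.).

L_z,max = 5ℏ; |L| = √30 ℏ ≈ 5.477ℏ; θ(m_l=-4) ≈ 136.91°

An h state has l = 5.
L_z,max = lℏ = 5ℏ.
|L| = ℏ√(5·6) = √30 ℏ ≈ 5.477ℏ.
For m_l = -4: cos θ = -4/√30, θ ≈ 136.91°.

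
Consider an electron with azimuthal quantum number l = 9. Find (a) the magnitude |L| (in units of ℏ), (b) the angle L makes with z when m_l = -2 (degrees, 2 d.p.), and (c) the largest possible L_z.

|L| = 3√10 ℏ ≈ 9.487ℏ; θ(m_l=-2) ≈ 102.17°; L_z,max = 9ℏ

|L| = ℏ√(9·10) = 3√10 ℏ ≈ 9.487ℏ.
For m_l = -2: cos θ = -2/√90, θ ≈ 102.17°.
L_z,max = lℏ = 9ℏ.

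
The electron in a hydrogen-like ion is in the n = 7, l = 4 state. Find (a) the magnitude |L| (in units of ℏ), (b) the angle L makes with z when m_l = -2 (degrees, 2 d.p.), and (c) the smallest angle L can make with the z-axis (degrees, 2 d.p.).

|L| = ℏ√(4·5) = 2√5 ℏ ≈ 4.472ℏ.
For m_l = -2: cos θ = -2/√20, θ ≈ 116.57°.
cos θ_min = 4/√20, so θ_min ≈ 26.57°.

|L| = 2√5 ℏ ≈ 4.472ℏ; θ(m_l=-2) ≈ 116.57°; θ_min ≈ 26.57°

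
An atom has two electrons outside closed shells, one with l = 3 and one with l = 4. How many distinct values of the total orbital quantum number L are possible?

By the triangle rule, |l₁ − l₂| ≤ L ≤ l₁ + l₂.
So L can be 1, 2, 3, 4, 5, 6, 7.
That is 7 values.

7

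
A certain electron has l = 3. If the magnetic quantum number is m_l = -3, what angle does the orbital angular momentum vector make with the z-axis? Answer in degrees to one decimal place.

|L| = ℏ√(l(l+1)) = 2√3 ℏ.
L_z = m_l ℏ = −3ℏ.
cos θ = L_z/|L| = -3/√12, so θ ≈ 150.0°.

θ ≈ 150.0°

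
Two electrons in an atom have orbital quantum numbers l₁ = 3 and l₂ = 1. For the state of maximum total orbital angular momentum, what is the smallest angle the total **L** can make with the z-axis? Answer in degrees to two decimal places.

L runs from |3 − 1| = 2 to 3 + 1 = 4.
So L can be 2, 3, 4.
The maximum is L = 4, with |L_tot| = ℏ√(4·5) = 2√5 ℏ.
The minimum angle with z is arccos(4/√20) ≈ 26.57°.

θ_min ≈ 26.57°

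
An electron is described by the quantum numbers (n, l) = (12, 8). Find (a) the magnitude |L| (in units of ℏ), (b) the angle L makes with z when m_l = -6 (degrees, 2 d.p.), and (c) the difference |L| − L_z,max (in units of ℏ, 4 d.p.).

|L| = ℏ√(8·9) = 6√2 ℏ ≈ 8.485ℏ.
For m_l = -6: cos θ = -6/√72, θ ≈ 135.00°.
|L| − L_z,max = (6√2 − 8)ℏ ≈ 0.4853ℏ.

|L| = 6√2 ℏ ≈ 8.485ℏ; θ(m_l=-6) ≈ 135.00°; |L|−L_z,max ≈ 0.4853ℏ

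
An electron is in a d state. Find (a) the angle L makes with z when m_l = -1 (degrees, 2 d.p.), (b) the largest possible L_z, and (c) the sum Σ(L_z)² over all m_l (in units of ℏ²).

θ(m_l=-1) ≈ 114.09°; L_z,max = 2ℏ; Σ(L_z)² = 10 ℏ²

The letter d corresponds to l = 2.
For m_l = -1: cos θ = -1/√6, θ ≈ 114.09°.
L_z,max = lℏ = 2ℏ.
Σ m_l² = 10, so Σ(L_z)² = 10 ℏ².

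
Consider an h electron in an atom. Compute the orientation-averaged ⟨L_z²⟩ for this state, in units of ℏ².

For an h orbital, l = 5.
m_l runs from −5 to 5, i.e. {-5, -4, -3, -2, -1, 0, 1, 2, 3, 4, 5}.
⟨L_z²⟩ = ℏ²·(Σ m_l²)/(2l+1) = ℏ²·110/11 = 10ℏ².

⟨L_z²⟩ = 10 ℏ²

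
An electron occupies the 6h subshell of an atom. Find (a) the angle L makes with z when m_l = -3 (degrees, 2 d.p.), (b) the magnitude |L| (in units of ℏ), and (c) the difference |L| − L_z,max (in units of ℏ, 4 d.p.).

θ(m_l=-3) ≈ 123.21°; |L| = √30 ℏ ≈ 5.477ℏ; |L|−L_z,max ≈ 0.4772ℏ

The 6h subshell has l = 5.
For m_l = -3: cos θ = -3/√30, θ ≈ 123.21°.
|L| = ℏ√(5·6) = √30 ℏ ≈ 5.477ℏ.
|L| − L_z,max = (√30 − 5)ℏ ≈ 0.4772ℏ.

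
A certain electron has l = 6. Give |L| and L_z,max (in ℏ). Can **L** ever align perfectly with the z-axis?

|L| = √42 ℏ ≈ 6.4807ℏ, while L_z,max = lℏ = 6ℏ.
Since |L| > L_z,max, the vector can never point exactly along z; the closest it comes is θ_min = arccos(6/√42) ≈ 22.2°.

No: L_z,max = 6ℏ < |L| = √42 ℏ ≈ 6.481ℏ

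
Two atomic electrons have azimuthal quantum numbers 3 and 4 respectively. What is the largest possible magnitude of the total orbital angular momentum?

Angular momentum addition gives L = |l₁ − l₂|, …, l₁ + l₂.
So L can be 1, 2, 3, 4, 5, 6, 7.
The largest magnitude corresponds to L = 7: |L_tot| = ℏ√(7·8) = 2√14 ℏ.

|L_tot|_max = 2√14 ℏ ≈ 7.483ℏ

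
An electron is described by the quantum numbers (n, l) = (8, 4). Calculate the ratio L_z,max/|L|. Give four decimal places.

L_z,max/|L| = 0.8944

|L| = 2√5 ℏ ≈ 4.4721ℏ, while L_z,max = lℏ = 4ℏ.
L_z,max/|L| = 4/√20 = 0.8944.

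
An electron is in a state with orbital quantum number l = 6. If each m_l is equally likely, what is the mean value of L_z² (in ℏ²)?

The allowed m_l values are -6, -5, -4, -3, -2, -1, 0, 1, 2, 3, 4, 5, 6.
⟨L_z²⟩ = ℏ²·l(l+1)/3 = 14ℏ².

⟨L_z²⟩ = 14 ℏ²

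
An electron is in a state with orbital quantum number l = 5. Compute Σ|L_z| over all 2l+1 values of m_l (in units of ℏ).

m_l ∈ {-5, -4, -3, -2, -1, 0, 1, 2, 3, 4, 5}.
Σ|m_l| = 2(1+2+…+5) = 30.

Σ|L_z| = 30 ℏ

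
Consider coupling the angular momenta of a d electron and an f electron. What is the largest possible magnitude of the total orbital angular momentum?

|L_tot|_max = √30 ℏ ≈ 5.477ℏ

L runs from |2 − 3| = 1 to 2 + 3 = 5.
Allowed values: L = 1, 2, 3, 4, 5.
The largest magnitude corresponds to L = 5: |L_tot| = ℏ√(5·6) = √30 ℏ.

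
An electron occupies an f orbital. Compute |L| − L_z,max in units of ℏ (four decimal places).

|L| − L_z,max ≈ 0.4641ℏ

An f state has l = 3.
|L| = 2√3 ℏ ≈ 3.4641ℏ, while L_z,max = lℏ = 3ℏ.
The difference is (2√3 − 3)ℏ ≈ 0.4641ℏ.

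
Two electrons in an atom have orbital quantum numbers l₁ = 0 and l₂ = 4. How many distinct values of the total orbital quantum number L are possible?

Angular momentum addition gives L = |l₁ − l₂|, …, l₁ + l₂.
Allowed values: L = 4.
That is 1 value.

1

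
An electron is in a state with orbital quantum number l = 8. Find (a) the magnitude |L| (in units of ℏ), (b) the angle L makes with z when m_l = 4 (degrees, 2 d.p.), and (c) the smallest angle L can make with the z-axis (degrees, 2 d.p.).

|L| = 6√2 ℏ ≈ 8.485ℏ; θ(m_l=4) ≈ 61.87°; θ_min ≈ 19.47°

|L| = ℏ√(8·9) = 6√2 ℏ ≈ 8.485ℏ.
For m_l = 4: cos θ = 4/√72, θ ≈ 61.87°.
cos θ_min = 8/√72, so θ_min ≈ 19.47°.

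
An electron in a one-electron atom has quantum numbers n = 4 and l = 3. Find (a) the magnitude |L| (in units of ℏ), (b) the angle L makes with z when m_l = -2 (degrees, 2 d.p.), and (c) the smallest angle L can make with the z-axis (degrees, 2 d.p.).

|L| = 2√3 ℏ ≈ 3.464ℏ; θ(m_l=-2) ≈ 125.26°; θ_min ≈ 30.00°

|L| = ℏ√(3·4) = 2√3 ℏ ≈ 3.464ℏ.
For m_l = -2: cos θ = -2/√12, θ ≈ 125.26°.
cos θ_min = 3/√12, so θ_min ≈ 30.00°.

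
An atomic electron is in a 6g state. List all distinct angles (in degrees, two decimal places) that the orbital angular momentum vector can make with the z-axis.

For 6g, l = 4.
|L| = √(l(l+1)) ℏ = 2√5 ℏ.
cos θ = m_l/√20 for each m_l ∈ {-4, -3, -2, -1, 0, 1, 2, 3, 4}.

θ ∈ {26.57°, 47.87°, 63.43°, 77.08°, 90.00°, 102.92°, 116.57°, 132.13°, 153.43°}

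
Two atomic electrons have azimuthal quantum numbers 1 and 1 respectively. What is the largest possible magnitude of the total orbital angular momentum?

By the triangle rule, |l₁ − l₂| ≤ L ≤ l₁ + l₂.
L ∈ {0, 1, 2}.
The largest magnitude corresponds to L = 2: |L_tot| = ℏ√(2·3) = √6 ℏ.

|L_tot|_max = √6 ℏ ≈ 2.449ℏ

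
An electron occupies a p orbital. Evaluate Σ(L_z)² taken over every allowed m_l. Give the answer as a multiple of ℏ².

Σ(L_z)² = 2 ℏ²

P corresponds to l = 1.
m_l ∈ {-1, 0, 1}.
Summing m² from −1 to 1: Σ m_l² = 2.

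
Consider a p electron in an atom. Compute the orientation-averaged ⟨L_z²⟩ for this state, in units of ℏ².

⟨L_z²⟩ = 0.6667 ℏ²

For a p orbital, l = 1.
m_l ∈ {-1, 0, 1}.
⟨L_z²⟩ = ℏ²·l(l+1)/3 = 0.6667ℏ².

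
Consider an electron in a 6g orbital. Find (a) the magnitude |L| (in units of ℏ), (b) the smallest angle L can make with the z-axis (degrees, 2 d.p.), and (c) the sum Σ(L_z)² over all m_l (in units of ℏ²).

|L| = 2√5 ℏ ≈ 4.472ℏ; θ_min ≈ 26.57°; Σ(L_z)² = 60 ℏ²

6g means n = 6, l = 4.
|L| = ℏ√(4·5) = 2√5 ℏ ≈ 4.472ℏ.
cos θ_min = 4/√20, so θ_min ≈ 26.57°.
Σ m_l² = 60, so Σ(L_z)² = 60 ℏ².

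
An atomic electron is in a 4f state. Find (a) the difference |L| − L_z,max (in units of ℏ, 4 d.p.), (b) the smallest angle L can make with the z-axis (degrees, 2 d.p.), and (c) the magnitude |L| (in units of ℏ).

|L|−L_z,max ≈ 0.4641ℏ; θ_min ≈ 30.00°; |L| = 2√3 ℏ ≈ 3.464ℏ

The 4f subshell has l = 3.
|L| − L_z,max = (2√3 − 3)ℏ ≈ 0.4641ℏ.
cos θ_min = 3/√12, so θ_min ≈ 30.00°.
|L| = ℏ√(3·4) = 2√3 ℏ ≈ 3.464ℏ.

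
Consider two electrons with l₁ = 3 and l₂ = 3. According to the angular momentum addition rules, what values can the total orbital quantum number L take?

Angular momentum addition gives L = |l₁ − l₂|, …, l₁ + l₂.
So L can be 0, 1, 2, 3, 4, 5, 6.

L = 0, 1, 2, 3, 4, 5, 6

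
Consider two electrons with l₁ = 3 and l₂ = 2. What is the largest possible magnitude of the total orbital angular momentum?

|L_tot|_max = √30 ℏ ≈ 5.477ℏ

Angular momentum addition gives L = |l₁ − l₂|, …, l₁ + l₂.
Allowed values: L = 1, 2, 3, 4, 5.
The largest magnitude corresponds to L = 5: |L_tot| = ℏ√(5·6) = √30 ℏ.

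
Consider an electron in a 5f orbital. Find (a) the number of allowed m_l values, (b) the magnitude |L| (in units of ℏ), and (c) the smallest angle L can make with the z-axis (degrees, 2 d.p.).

5f means n = 5, l = 3.
There are 2l+1 = 7 values of m_l.
|L| = ℏ√(3·4) = 2√3 ℏ ≈ 3.464ℏ.
cos θ_min = 3/√12, so θ_min ≈ 30.00°.

7 values; |L| = 2√3 ℏ ≈ 3.464ℏ; θ_min ≈ 30.00°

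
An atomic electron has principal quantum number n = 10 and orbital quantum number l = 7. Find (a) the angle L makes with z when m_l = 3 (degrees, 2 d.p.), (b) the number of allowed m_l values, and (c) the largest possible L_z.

For m_l = 3: cos θ = 3/√56, θ ≈ 66.37°.
There are 2l+1 = 15 values of m_l.
L_z,max = lℏ = 7ℏ.

θ(m_l=3) ≈ 66.37°; 15 values; L_z,max = 7ℏ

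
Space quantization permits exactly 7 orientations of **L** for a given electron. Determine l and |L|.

l = 3, |L| = 2√3 ℏ ≈ 3.464ℏ

Since there are 2l+1 = 7 values of m_l, l = 3.
Then |L| = √(l(l+1)) ℏ = 2√3 ℏ.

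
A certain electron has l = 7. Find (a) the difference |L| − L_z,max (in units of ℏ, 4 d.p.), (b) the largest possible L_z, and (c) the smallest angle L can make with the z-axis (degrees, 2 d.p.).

|L|−L_z,max ≈ 0.4833ℏ; L_z,max = 7ℏ; θ_min ≈ 20.70°

|L| − L_z,max = (2√14 − 7)ℏ ≈ 0.4833ℏ.
L_z,max = lℏ = 7ℏ.
cos θ_min = 7/√56, so θ_min ≈ 20.70°.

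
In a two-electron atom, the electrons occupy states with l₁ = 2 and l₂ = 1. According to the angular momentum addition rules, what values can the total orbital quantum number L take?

L = 1, 2, 3

L runs from |2 − 1| = 1 to 2 + 1 = 3.
So L can be 1, 2, 3.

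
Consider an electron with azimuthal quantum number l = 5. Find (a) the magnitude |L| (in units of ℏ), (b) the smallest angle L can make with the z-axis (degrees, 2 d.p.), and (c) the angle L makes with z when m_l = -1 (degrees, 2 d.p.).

|L| = √30 ℏ ≈ 5.477ℏ; θ_min ≈ 24.09°; θ(m_l=-1) ≈ 100.52°

|L| = ℏ√(5·6) = √30 ℏ ≈ 5.477ℏ.
cos θ_min = 5/√30, so θ_min ≈ 24.09°.
For m_l = -1: cos θ = -1/√30, θ ≈ 100.52°.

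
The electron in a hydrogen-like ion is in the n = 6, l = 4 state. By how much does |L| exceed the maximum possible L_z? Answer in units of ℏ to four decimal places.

|L| = 2√5 ℏ ≈ 4.4721ℏ, while L_z,max = lℏ = 4ℏ.
The difference is (2√5 − 4)ℏ ≈ 0.4721ℏ.

|L| − L_z,max ≈ 0.4721ℏ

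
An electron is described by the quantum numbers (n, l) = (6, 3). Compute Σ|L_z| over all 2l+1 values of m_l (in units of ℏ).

m_l runs from −3 to 3, i.e. {-3, -2, -1, 0, 1, 2, 3}.
Σ|m_l| = 2·3(3+1)/2 = 12.

Σ|L_z| = 12 ℏ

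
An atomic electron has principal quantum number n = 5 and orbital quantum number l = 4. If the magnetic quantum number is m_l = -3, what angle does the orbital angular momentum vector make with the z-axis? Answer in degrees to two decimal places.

|L|² = l(l+1)ℏ² = 20ℏ², so |L| = 2√5 ℏ.
L_z = m_l ℏ = −3ℏ.
cos θ = L_z/|L| = -3/√20, so θ ≈ 132.13°.

θ ≈ 132.13°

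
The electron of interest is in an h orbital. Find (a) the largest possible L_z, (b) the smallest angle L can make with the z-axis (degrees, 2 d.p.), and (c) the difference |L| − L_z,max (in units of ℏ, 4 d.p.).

L_z,max = 5ℏ; θ_min ≈ 24.09°; |L|−L_z,max ≈ 0.4772ℏ

H corresponds to l = 5.
L_z,max = lℏ = 5ℏ.
cos θ_min = 5/√30, so θ_min ≈ 24.09°.
|L| − L_z,max = (√30 − 5)ℏ ≈ 0.4772ℏ.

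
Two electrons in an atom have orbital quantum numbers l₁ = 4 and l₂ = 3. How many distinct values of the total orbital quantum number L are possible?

The total orbital quantum number L ranges from |l₁ − l₂| to l₁ + l₂ in integer steps.
Allowed values: L = 1, 2, 3, 4, 5, 6, 7.
That is 7 values.

7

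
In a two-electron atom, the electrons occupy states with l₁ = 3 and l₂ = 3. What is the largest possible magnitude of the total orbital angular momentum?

Angular momentum addition gives L = |l₁ − l₂|, …, l₁ + l₂.
L ∈ {0, 1, 2, 3, 4, 5, 6}.
The largest magnitude corresponds to L = 6: |L_tot| = ℏ√(6·7) = √42 ℏ.

|L_tot|_max = √42 ℏ ≈ 6.481ℏ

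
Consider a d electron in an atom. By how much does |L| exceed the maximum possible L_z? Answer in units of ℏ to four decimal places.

|L| − L_z,max ≈ 0.4495ℏ

For a d orbital, l = 2.
|L| = √6 ℏ ≈ 2.4495ℏ, while L_z,max = lℏ = 2ℏ.
The difference is (√6 − 2)ℏ ≈ 0.4495ℏ.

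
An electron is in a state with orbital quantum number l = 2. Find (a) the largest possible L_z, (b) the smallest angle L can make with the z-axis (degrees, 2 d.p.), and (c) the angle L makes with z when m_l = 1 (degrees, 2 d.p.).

L_z,max = 2ℏ; θ_min ≈ 35.26°; θ(m_l=1) ≈ 65.91°

L_z,max = lℏ = 2ℏ.
cos θ_min = 2/√6, so θ_min ≈ 35.26°.
For m_l = 1: cos θ = 1/√6, θ ≈ 65.91°.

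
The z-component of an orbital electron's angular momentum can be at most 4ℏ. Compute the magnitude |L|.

|L| = 2√5 ℏ ≈ 4.472ℏ

L_z,max = lℏ, so l = 4.
|L| = √(l(l+1)) ℏ = 2√5 ℏ.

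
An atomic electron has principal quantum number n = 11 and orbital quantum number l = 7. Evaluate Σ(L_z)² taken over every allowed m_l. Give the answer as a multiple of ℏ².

m_l ∈ {-7, -6, -5, -4, -3, -2, -1, 0, 1, 2, 3, 4, 5, 6, 7}.
Σ m_l² = 2·(1 + 4 + 9 + 16 + 25 + 36 + 49) = 280.

Σ(L_z)² = 280 ℏ²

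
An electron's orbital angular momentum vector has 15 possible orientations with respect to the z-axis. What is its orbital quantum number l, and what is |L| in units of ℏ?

2l + 1 = 15 ⇒ l = 7.
|L| = ℏ√(l(l+1)) = ℏ√(7·8) = 2√14 ℏ.

l = 7, |L| = 2√14 ℏ ≈ 7.483ℏ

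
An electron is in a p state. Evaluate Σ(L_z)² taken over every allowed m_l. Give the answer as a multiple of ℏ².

Σ(L_z)² = 2 ℏ²

P corresponds to l = 1.
The allowed m_l values are -1, 0, 1.
Summing m² from −1 to 1: Σ m_l² = 2.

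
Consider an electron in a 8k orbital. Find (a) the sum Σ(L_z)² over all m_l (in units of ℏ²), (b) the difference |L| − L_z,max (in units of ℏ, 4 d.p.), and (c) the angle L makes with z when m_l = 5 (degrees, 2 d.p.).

8k means n = 8, l = 7.
Σ m_l² = 280, so Σ(L_z)² = 280 ℏ².
|L| − L_z,max = (2√14 − 7)ℏ ≈ 0.4833ℏ.
For m_l = 5: cos θ = 5/√56, θ ≈ 48.08°.

Σ(L_z)² = 280 ℏ²; |L|−L_z,max ≈ 0.4833ℏ; θ(m_l=5) ≈ 48.08°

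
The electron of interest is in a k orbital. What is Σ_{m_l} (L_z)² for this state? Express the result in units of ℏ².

Σ(L_z)² = 280 ℏ²

The letter k corresponds to l = 7.
The allowed m_l values are -7, -6, -5, -4, -3, -2, -1, 0, 1, 2, 3, 4, 5, 6, 7.
Σ m_l² = l(l+1)(2l+1)/3 = 7·8·15/3 = 280.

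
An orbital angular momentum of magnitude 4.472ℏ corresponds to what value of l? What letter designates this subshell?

l = 4 (g orbital)

Since |L|² = l(l+1)ℏ², l(l+1) = 20.
The positive root is l = 4.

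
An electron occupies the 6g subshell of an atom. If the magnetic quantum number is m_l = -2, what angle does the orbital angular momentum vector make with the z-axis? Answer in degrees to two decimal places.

For 6g, l = 4.
|L| = √(l(l+1)) ℏ = 2√5 ℏ.
L_z = m_l ℏ = −2ℏ.
cos θ = L_z/|L| = -2/√20, so θ ≈ 116.57°.

θ ≈ 116.57°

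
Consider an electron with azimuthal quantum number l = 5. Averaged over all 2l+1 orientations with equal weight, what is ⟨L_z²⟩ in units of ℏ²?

m_l ∈ {-5, -4, -3, -2, -1, 0, 1, 2, 3, 4, 5}.
Average of L_z² over 11 states: 110/11 ℏ² = 10 ℏ².

⟨L_z²⟩ = 10 ℏ²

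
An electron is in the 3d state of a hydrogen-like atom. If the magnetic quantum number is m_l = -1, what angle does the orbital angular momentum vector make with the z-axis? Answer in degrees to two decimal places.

The 3d subshell has l = 2.
|L|² = l(l+1)ℏ² = 6ℏ², so |L| = √6 ℏ.
L_z = m_l ℏ = −1ℏ.
cos θ = L_z/|L| = -1/√6, so θ ≈ 114.09°.

θ ≈ 114.09°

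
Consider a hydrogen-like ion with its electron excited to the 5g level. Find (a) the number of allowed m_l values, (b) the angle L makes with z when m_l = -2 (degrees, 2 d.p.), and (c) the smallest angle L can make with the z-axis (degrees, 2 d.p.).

9 values; θ(m_l=-2) ≈ 116.57°; θ_min ≈ 26.57°

The 5g level has l = 4.
There are 2l+1 = 9 values of m_l.
For m_l = -2: cos θ = -2/√20, θ ≈ 116.57°.
cos θ_min = 4/√20, so θ_min ≈ 26.57°.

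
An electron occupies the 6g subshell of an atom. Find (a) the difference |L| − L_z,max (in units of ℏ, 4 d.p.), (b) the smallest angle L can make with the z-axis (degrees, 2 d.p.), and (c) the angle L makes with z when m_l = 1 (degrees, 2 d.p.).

|L|−L_z,max ≈ 0.4721ℏ; θ_min ≈ 26.57°; θ(m_l=1) ≈ 77.08°

The 6g subshell has l = 4.
|L| − L_z,max = (2√5 − 4)ℏ ≈ 0.4721ℏ.
cos θ_min = 4/√20, so θ_min ≈ 26.57°.
For m_l = 1: cos θ = 1/√20, θ ≈ 77.08°.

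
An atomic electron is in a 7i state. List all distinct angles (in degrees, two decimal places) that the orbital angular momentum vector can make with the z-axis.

The 7i subshell has l = 6.
|L|² = l(l+1)ℏ² = 42ℏ², so |L| = √42 ℏ.
cos θ = m_l/√42 for each m_l ∈ {-6, -5, -4, -3, -2, -1, 0, 1, 2, 3, 4, 5, 6}.

θ ∈ {22.21°, 39.51°, 51.89°, 62.42°, 72.02°, 81.12°, 90.00°, 98.88°, 107.98°, 117.58°, 128.11°, 140.49°, 157.79°}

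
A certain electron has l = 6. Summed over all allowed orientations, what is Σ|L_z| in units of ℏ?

Σ|L_z| = 42 ℏ

m_l runs from −6 to 6, i.e. {-6, -5, -4, -3, -2, -1, 0, 1, 2, 3, 4, 5, 6}.
Σ|m_l| = 2(1+2+…+6) = 42.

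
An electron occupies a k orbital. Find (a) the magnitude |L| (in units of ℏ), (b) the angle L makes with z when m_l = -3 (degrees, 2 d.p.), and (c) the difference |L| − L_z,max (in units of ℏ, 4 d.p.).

|L| = 2√14 ℏ ≈ 7.483ℏ; θ(m_l=-3) ≈ 113.63°; |L|−L_z,max ≈ 0.4833ℏ

A k state has l = 7.
|L| = ℏ√(7·8) = 2√14 ℏ ≈ 7.483ℏ.
For m_l = -3: cos θ = -3/√56, θ ≈ 113.63°.
|L| − L_z,max = (2√14 − 7)ℏ ≈ 0.4833ℏ.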